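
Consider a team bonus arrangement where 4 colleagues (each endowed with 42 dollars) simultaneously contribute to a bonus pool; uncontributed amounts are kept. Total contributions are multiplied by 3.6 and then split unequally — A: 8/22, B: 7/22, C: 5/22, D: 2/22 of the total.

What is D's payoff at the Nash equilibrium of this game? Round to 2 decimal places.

Player j's private return per contributed unit is 3.6 × (j's share). Contributing is weakly dominant for j when that share is at least 1/3.6 = 0.2778, and contributing 0 is dominant otherwise.
A and B are above the threshold, contributing 42 each; the remaining 2 contribute 0. Total contributed: 84.
D keeps 42 and receives 3.6 × 84 × 2/22 = 27.49 from the bonus pool, for a payoff of 69.49.

69.49 dollars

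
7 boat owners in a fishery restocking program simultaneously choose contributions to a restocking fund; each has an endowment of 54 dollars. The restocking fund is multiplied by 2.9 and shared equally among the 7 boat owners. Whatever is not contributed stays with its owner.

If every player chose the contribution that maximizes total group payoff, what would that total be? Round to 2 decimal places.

1096.20 dollars

Each contributed unit returns 2.900 to the group as a whole (0.4143 to each of 7 players), which exceeds 1, so the social optimum is full contribution: group total = 2.900 × 378 = 1096.20.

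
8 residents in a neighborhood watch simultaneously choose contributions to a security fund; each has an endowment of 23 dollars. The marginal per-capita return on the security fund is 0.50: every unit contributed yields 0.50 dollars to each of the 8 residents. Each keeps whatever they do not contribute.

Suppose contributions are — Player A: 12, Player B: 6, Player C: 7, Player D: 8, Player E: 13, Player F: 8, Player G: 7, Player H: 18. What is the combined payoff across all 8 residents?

421.00 dollars

Total contributed: 12 + 6 + 7 + 8 + 13 + 8 + 7 + 18 = 79; total kept: 8 × 23 − 79 = 105.
The security fund pays out 0.50 × 8 × 79 = 316.00 in aggregate.
Group total = 105 + 316.00 = 421.00.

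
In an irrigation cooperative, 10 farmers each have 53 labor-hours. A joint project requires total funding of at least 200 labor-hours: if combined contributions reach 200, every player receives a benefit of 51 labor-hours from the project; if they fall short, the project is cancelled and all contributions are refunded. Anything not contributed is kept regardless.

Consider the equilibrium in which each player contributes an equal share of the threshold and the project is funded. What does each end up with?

84 labor-hours

Equal share of the threshold: 200/10 = 20.
At this profile no one gains by cutting their contribution: any cut drops the total below 200, the project is cancelled, contributions are refunded, and the deviator ends with 53, which is less than 53 − 20 + 51 = 84. Contributing more than 20 just wastes the excess. So contributing exactly 20 is a best response.
Each player's payoff: 53 − 20 + 51 = 84.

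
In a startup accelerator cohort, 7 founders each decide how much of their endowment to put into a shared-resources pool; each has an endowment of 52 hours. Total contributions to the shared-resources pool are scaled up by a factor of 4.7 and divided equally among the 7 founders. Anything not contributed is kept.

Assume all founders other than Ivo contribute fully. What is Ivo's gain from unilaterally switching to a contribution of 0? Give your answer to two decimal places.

Switching from a contribution of 52 to 0 lets Ivo keep an extra 52 hours, but lowers the shared-resources pool by 52, which costs Ivo their own share of that drop: 4.7/7 × 52 = 34.91.
Net gain = 52 − 34.91 = 17.09. The private return per contributed unit (0.6714) is below 1, so free-riding is indeed the best response regardless of what the others do.

17.09 hours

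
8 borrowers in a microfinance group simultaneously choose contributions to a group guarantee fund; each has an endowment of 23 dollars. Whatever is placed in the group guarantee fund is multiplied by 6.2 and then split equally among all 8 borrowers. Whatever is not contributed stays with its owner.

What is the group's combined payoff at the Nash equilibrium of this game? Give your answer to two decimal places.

Each contributed unit returns 6.2/8 = 0.7750 to its contributor — below 1 — so contributing 0 is dominant for every player. At the Nash equilibrium everyone keeps their 23, and the group total is 8 × 23 = 184.

184.00 dollars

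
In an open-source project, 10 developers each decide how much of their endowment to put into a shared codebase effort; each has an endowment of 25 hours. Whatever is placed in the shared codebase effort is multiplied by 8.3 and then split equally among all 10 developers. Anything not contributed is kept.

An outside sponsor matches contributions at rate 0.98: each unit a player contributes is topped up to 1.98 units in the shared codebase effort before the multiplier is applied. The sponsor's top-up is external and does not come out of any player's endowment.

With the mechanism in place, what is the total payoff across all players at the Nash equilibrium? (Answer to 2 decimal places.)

4108.50 hours

The effective private return per unit is now 8.3 × 1.98 / 10 = 1.6434 > 1, so every player's dominant strategy flips to full contribution.
So the Nash equilibrium is full contribution by all 10; the group earns 8.3 × 1.98 × 250 = 4108.50.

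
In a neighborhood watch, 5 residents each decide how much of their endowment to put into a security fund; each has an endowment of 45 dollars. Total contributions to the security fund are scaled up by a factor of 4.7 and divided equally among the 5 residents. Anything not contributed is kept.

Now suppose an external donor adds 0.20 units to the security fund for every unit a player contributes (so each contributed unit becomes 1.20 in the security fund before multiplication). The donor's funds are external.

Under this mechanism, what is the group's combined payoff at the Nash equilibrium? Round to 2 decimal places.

1269.00 dollars

Under the mechanism each unit contributed yields 4.7 × 1.20 / 5 = 1.1280 back to its contributor per unit of net cost, which exceeds 1, making full contribution the dominant choice for everyone.
So the Nash equilibrium is full contribution by all 5; the group earns 4.7 × 1.20 × 225 = 1269.00.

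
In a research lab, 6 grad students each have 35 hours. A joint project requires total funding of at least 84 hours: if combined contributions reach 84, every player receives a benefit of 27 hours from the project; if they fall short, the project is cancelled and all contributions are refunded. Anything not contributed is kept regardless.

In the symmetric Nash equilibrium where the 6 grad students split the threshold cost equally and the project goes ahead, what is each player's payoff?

Equal share of the threshold: 84/6 = 14.
At this profile no one gains by cutting their contribution: any cut drops the total below 84, the project is cancelled, contributions are refunded, and the deviator ends with 35, which is less than 35 − 14 + 27 = 48. Contributing more than 14 just wastes the excess. So contributing exactly 14 is a best response.
Each player's payoff: 35 − 14 + 27 = 48.

48 hours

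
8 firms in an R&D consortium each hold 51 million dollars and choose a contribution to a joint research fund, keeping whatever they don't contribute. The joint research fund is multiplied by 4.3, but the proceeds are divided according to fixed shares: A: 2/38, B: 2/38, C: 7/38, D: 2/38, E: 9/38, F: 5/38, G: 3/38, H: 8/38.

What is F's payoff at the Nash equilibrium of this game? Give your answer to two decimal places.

79.86 million dollars

Player j's private return per contributed unit is 4.3 × (j's share). Contributing is weakly dominant for j when that share is at least 1/4.3 = 0.2326, and contributing 0 is dominant otherwise.
E alone (share 9/38) is above the threshold, contributing 51; the remaining 7 contribute 0. Total contributed: 51.
F keeps 51 and receives 4.3 × 51 × 5/38 = 28.86 from the joint research fund, for a payoff of 79.86.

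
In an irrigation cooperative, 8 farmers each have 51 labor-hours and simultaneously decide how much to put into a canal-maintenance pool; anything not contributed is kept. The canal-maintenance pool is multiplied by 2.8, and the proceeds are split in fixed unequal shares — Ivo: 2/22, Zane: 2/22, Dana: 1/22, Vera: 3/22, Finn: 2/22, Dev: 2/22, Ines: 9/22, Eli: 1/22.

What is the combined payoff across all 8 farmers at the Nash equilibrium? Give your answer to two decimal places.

499.80 labor-hours

Each unit j contributes comes back to j as 2.8 × (j's share), so j prefers to contribute only if that share exceeds 1/2.8 = 0.3571; otherwise keeping the unit dominates.
Only Ines (9/22) clears that bar, contributing 51; the remaining 7 contribute 0. Total contributed: 51.
The canal-maintenance pool pays out 2.8 × 51 = 142.80 in total (split across the unequal shares, but the aggregate is all that matters for the group sum).
The 7 free-riders keep 51 each, adding 357. Group total = 357 + 142.80 = 499.80.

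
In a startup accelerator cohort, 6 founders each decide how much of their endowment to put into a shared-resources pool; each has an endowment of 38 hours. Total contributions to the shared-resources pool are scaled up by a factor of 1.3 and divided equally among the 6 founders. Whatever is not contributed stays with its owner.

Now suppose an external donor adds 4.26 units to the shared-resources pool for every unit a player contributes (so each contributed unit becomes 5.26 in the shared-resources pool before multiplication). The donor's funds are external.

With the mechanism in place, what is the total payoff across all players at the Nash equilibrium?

With the mechanism, a contributed unit returns 1.3 × 5.26 / 6 = 1.1397 per unit of net cost to the contributor — now above 1 — so contributing fully is weakly dominant for every player.
So the Nash equilibrium is full contribution by all 6; the group earns 1.3 × 5.26 × 228 = 1559.06.

1559.06 hours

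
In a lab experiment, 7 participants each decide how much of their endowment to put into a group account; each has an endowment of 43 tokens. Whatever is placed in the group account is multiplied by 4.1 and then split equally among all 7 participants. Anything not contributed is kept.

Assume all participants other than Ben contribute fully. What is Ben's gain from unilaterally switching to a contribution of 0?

Switching from a contribution of 43 to 0 lets Ben keep an extra 43 tokens, but lowers the group account by 43, which costs Ben their own share of that drop: 4.1/7 × 43 = 25.19.
Net gain = 43 − 25.19 = 17.81. The private return per contributed unit (0.5857) is below 1, so free-riding is indeed the best response regardless of what the others do.

17.81 tokens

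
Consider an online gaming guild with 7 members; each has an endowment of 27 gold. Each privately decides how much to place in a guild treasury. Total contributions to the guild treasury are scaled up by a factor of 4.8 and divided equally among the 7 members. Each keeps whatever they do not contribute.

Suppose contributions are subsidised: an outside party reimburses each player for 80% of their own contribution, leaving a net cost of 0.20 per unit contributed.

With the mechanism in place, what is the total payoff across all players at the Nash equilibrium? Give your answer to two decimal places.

1058.40 gold

Under the mechanism each unit contributed yields (4.8/7) / 0.20 = 3.4286 back to its contributor per unit of net cost, which exceeds 1, making full contribution the dominant choice for everyone.
So the Nash equilibrium is full contribution by all 7; the group earns 7 × (27 × 0.80 + 4.8 × 27) = 1058.40.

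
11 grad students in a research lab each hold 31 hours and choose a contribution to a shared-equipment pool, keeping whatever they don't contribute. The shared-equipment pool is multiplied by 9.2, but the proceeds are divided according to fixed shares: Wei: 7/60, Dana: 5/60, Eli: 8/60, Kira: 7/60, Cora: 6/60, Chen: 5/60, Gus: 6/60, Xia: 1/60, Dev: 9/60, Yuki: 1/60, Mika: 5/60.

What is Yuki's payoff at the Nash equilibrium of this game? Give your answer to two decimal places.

50.01 hours

Player j's private return per contributed unit is 9.2 × (j's share). Contributing is weakly dominant for j when that share is at least 1/9.2 = 0.1087, and contributing 0 is dominant otherwise.
Wei, Eli, Kira and Dev are above the threshold, contributing 31 each; the remaining 7 contribute 0. Total contributed: 124.
Yuki keeps 31 and receives 9.2 × 124 × 1/60 = 19.01 from the shared-equipment pool, for a payoff of 50.01.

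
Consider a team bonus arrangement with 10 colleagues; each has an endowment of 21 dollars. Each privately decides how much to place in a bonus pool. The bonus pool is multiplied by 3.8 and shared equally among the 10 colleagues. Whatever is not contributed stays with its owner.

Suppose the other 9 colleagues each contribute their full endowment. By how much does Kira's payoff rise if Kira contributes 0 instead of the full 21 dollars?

Switching from a contribution of 21 to 0 lets Kira keep an extra 21 dollars, but lowers the bonus pool by 21, which costs Kira their own share of that drop: 3.8/10 × 21 = 7.98.
Net gain = 21 − 7.98 = 13.02. The private return per contributed unit (0.3800) is below 1, so free-riding is indeed the best response regardless of what the others do.

13.02 dollars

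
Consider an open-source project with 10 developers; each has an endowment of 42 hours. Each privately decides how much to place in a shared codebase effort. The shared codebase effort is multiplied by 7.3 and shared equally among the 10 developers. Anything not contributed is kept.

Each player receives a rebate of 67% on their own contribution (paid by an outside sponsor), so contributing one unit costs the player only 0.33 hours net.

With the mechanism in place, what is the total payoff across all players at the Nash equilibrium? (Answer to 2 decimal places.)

Under the mechanism each unit contributed yields (7.3/10) / 0.33 = 2.2121 back to its contributor per unit of net cost, which exceeds 1, making full contribution the dominant choice for everyone.
At the Nash equilibrium everyone contributes 42. Group total payoff = 10 × (42 × 0.67 + 7.3 × 42) = 3347.40.

3347.40 hours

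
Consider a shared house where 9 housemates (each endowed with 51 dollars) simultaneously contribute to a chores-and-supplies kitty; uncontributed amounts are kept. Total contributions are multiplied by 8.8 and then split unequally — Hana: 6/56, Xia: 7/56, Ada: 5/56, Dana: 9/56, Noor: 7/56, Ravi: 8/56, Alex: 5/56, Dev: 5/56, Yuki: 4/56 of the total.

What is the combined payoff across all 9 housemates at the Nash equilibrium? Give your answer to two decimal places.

2050.20 dollars

For player j, contributing a unit is worthwhile iff 8.8 × (j's share) ≥ 1, i.e. iff j's share is at least 0.1136.
Xia, Dana, Noor and Ravi clear that bar, contributing 51 each; the remaining 5 contribute 0. Total contributed: 204.
The chores-and-supplies kitty pays out 8.8 × 204 = 1795.20 in total (split across the unequal shares, but the aggregate is all that matters for the group sum).
The 5 free-riders keep 51 each, adding 255. Group total = 255 + 1795.20 = 2050.20.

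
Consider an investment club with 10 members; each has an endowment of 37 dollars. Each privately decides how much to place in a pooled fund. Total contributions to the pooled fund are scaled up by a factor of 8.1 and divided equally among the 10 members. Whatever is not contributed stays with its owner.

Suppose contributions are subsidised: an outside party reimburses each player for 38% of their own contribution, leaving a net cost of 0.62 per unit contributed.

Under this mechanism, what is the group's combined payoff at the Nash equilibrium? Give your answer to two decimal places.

3137.60 dollars

Under the mechanism each unit contributed yields (8.1/10) / 0.62 = 1.3065 back to its contributor per unit of net cost, which exceeds 1, making full contribution the dominant choice for everyone.
So the Nash equilibrium is full contribution by all 10; the group earns 10 × (37 × 0.38 + 8.1 × 37) = 3137.60.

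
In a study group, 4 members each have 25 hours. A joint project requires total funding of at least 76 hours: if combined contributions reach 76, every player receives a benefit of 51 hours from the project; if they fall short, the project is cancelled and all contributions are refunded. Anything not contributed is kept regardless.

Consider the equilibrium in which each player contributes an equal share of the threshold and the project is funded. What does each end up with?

57 hours

Equal share of the threshold: 76/4 = 19.
At this profile no one gains by cutting their contribution: any cut drops the total below 76, the project is cancelled, contributions are refunded, and the deviator ends with 25, which is less than 25 − 19 + 51 = 57. Contributing more than 19 just wastes the excess. So contributing exactly 19 is a best response.
Each player's payoff: 25 − 19 + 51 = 57.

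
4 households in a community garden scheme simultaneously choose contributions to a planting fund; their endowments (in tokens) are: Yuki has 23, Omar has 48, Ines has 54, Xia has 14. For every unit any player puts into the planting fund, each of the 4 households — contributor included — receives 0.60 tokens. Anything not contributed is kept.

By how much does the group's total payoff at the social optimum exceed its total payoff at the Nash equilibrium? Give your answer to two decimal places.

194.60 tokens

The private return per contributed unit is 0.60 < 1 for everyone, so the Nash equilibrium is zero contribution and the group total is Σ E_j = 23 + 48 + 54 + 14 = 139.
Each contributed unit returns 2.400 to the group, so the social optimum is full contribution by everyone: group total = 2.400 × 139 = 333.60.
Efficiency loss = (2.400 − 1) × 139 = 194.60.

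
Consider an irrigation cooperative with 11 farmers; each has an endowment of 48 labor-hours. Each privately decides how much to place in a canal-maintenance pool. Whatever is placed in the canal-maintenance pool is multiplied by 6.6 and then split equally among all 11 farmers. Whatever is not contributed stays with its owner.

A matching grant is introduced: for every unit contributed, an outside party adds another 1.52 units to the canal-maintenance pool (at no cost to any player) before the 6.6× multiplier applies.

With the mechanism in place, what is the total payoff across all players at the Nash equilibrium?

8781.70 labor-hours

With the mechanism, a contributed unit returns 6.6 × 2.52 / 11 = 1.5120 per unit of net cost to the contributor — now above 1 — so contributing fully is weakly dominant for every player.
At the Nash equilibrium everyone contributes 48. Group total payoff = 6.6 × 2.52 × 528 = 8781.70.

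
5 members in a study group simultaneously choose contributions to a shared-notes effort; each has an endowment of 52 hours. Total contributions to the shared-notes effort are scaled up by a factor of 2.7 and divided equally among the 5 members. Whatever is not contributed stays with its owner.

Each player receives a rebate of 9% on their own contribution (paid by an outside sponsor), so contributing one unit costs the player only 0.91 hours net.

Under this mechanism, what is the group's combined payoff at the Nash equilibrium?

260.00 hours

The effective private return is (2.7/5) / 0.91 = 0.5934, which is still under 1, so the mechanism doesn't change anyone's dominant strategy: zero contribution.
Everyone keeps their endowment and the group total is 5 × 52 = 260.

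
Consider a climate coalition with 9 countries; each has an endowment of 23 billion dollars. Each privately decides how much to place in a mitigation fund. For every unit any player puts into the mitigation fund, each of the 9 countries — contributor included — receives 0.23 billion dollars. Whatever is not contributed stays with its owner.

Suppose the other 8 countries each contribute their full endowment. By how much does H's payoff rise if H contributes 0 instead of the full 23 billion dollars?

17.71 billion dollars

Switching from a contribution of 23 to 0 lets H keep an extra 23 billion dollars, but lowers the mitigation fund by 23, which costs H their own share of that drop: 0.23 × 23 = 5.29.
Net gain = 23 − 5.29 = 17.71. The private return per contributed unit (0.23) is below 1, so free-riding is indeed the best response regardless of what the others do.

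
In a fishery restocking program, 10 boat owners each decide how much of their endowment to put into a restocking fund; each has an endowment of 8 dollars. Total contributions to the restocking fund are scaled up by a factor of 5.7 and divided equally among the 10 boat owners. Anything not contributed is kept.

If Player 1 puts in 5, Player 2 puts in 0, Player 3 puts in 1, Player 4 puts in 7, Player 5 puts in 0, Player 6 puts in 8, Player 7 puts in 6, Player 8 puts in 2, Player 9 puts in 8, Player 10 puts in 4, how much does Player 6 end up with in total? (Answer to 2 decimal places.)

Total contributed: 5 + 0 + 1 + 7 + 0 + 8 + 6 + 2 + 8 + 4 = 41.
Each receives 5.7 × 41 / 10 = 23.37 from the restocking fund.
Player 6 keeps 8 − 8 = 0, so Player 6's payoff is 0 + 23.37 = 23.37.

23.37 dollars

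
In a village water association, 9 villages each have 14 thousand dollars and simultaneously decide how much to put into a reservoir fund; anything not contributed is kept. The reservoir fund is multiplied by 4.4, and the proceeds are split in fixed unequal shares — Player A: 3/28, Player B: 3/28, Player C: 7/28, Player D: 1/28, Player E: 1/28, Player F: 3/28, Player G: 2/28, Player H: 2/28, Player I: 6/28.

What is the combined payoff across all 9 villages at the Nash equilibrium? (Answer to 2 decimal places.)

For player j, contributing a unit is worthwhile iff 4.4 × (j's share) ≥ 1, i.e. iff j's share is at least 0.2273.
Player C alone (share 7/28) is above the threshold, contributing 14; the remaining 8 contribute 0. Total contributed: 14.
The reservoir fund pays out 4.4 × 14 = 61.60 in total (split across the unequal shares, but the aggregate is all that matters for the group sum).
The 8 free-riders keep 14 each, adding 112. Group total = 112 + 61.60 = 173.60.

173.60 thousand dollars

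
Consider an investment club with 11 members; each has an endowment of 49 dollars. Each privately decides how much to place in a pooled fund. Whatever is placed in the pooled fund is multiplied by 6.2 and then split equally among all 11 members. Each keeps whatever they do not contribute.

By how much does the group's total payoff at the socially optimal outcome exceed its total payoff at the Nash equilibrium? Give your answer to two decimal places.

Each contributed unit returns 6.2/11 = 0.5636 to its contributor — below 1 — so contributing 0 is dominant for every player. At the Nash equilibrium everyone keeps their 49, and the group total is 11 × 49 = 539.
Each contributed unit returns 6.200 to the group as a whole (0.5636 to each of 11 players), which exceeds 1, so the social optimum is full contribution: group total = 6.200 × 539 = 3341.80.
Efficiency loss = 3341.80 − 539 = 2802.80.

2802.80 dollars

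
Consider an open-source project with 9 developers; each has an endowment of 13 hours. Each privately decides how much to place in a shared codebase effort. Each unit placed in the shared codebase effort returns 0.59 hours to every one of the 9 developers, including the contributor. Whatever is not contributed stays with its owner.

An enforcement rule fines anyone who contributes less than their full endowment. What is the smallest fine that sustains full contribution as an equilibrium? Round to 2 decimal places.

Given the others contribute fully, the best deviation is to contribute 0 (any partial contribution still incurs the fine and gives up units whose private return 0.59 is below 1).
Deviating from 13 to 0 saves 13 hours but forfeits the deviator's share of the drop in the shared codebase effort: 0.59 × 13 = 7.67.
So the deviation gain is 13 − 7.67 = 5.33, and the fine must be at least 5.33 hours to wipe it out.

5.33 hours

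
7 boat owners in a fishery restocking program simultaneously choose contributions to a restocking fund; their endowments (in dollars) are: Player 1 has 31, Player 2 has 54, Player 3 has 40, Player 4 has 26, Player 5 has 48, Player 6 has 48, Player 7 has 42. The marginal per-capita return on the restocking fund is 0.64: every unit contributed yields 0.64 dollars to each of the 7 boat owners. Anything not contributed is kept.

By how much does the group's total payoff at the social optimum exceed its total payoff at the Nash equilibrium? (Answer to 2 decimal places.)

The private return per contributed unit is 0.64 < 1 for everyone, so the Nash equilibrium is zero contribution and the group total is Σ E_j = 31 + 54 + 40 + 26 + 48 + 48 + 42 = 289.
Each contributed unit returns 4.480 to the group, so the social optimum is full contribution by everyone: group total = 4.480 × 289 = 1294.72.
Efficiency loss = (4.480 − 1) × 289 = 1005.72.

1005.72 dollars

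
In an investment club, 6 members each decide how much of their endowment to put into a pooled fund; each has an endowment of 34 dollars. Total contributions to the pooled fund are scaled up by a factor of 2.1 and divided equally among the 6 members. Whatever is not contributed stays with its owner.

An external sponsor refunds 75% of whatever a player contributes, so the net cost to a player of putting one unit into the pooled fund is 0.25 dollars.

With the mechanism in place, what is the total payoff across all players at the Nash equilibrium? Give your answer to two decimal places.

Under the mechanism each unit contributed yields (2.1/6) / 0.25 = 1.4000 back to its contributor per unit of net cost, which exceeds 1, making full contribution the dominant choice for everyone.
At the Nash equilibrium everyone contributes 34. Group total payoff = 6 × (34 × 0.75 + 2.1 × 34) = 581.40.

581.40 dollars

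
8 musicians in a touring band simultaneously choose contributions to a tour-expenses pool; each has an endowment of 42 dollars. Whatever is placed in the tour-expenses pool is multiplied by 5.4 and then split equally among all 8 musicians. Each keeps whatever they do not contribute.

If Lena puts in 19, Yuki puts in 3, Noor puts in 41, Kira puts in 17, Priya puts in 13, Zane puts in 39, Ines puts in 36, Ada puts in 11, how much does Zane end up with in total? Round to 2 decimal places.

Total contributed: 19 + 3 + 41 + 17 + 13 + 39 + 36 + 11 = 179.
Each receives 5.4 × 179 / 8 = 120.83 from the tour-expenses pool.
Zane keeps 42 − 39 = 3, so Zane's payoff is 3 + 120.83 = 123.83.

123.83 dollars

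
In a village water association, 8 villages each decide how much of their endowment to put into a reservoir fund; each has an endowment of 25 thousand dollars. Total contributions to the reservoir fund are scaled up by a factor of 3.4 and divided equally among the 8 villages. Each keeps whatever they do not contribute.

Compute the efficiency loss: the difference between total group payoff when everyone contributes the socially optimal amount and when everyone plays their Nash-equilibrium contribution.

480.00 thousand dollars

Each contributed unit returns 3.4/8 = 0.4250 to its contributor — below 1 — so contributing 0 is dominant for every player. At the Nash equilibrium everyone keeps their 25, and the group total is 8 × 25 = 200.
Each contributed unit returns 3.400 to the group as a whole (0.4250 to each of 8 players), which exceeds 1, so the social optimum is full contribution: group total = 3.400 × 200 = 680.00.
Efficiency loss = 680.00 − 200 = 480.00.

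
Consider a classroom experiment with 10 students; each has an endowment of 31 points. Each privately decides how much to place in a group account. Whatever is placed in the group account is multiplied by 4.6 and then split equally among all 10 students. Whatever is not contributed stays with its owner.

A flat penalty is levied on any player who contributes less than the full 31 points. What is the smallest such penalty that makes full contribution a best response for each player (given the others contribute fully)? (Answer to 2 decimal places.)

16.74 points

Given the others contribute fully, the best deviation is to contribute 0 (any partial contribution still incurs the fine and gives up units whose private return 0.4600 is below 1).
Deviating from 31 to 0 saves 31 points but forfeits the deviator's share of the drop in the group account: 4.6/10 × 31 = 14.26.
So the deviation gain is 31 − 14.26 = 16.74, and the fine must be at least 16.74 points to wipe it out.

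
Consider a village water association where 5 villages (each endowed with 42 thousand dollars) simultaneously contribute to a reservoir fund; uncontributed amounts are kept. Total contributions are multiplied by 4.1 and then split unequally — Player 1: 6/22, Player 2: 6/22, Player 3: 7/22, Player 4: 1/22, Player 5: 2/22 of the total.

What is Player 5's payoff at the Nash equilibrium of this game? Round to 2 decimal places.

88.96 thousand dollars

For player j, contributing a unit is worthwhile iff 4.1 × (j's share) ≥ 1, i.e. iff j's share is at least 0.2439.
Player 1, Player 2 and Player 3 are above the threshold, contributing 42 each; the remaining 2 contribute 0. Total contributed: 126.
Player 5 keeps 42 and receives 4.1 × 126 × 2/22 = 46.96 from the reservoir fund, for a payoff of 88.96.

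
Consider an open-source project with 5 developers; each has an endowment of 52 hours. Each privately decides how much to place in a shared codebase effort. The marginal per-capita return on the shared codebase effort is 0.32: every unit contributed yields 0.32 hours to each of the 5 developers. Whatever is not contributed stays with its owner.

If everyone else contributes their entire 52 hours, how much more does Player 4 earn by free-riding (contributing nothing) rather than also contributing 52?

35.36 hours

Switching from a contribution of 52 to 0 lets Player 4 keep an extra 52 hours, but lowers the shared codebase effort by 52, which costs Player 4 their own share of that drop: 0.32 × 52 = 16.64.
Net gain = 52 − 16.64 = 35.36. The private return per contributed unit (0.32) is below 1, so free-riding is indeed the best response regardless of what the others do.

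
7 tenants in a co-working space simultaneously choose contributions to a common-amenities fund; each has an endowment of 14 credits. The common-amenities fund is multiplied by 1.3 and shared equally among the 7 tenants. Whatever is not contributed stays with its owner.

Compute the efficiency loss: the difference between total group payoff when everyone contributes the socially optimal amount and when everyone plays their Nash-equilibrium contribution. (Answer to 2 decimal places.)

29.40 credits

Each contributed unit returns 1.3/7 = 0.1857 to its contributor — below 1 — so contributing 0 is dominant for every player. At the Nash equilibrium everyone keeps their 14, and the group total is 7 × 14 = 98.
Each contributed unit returns 1.300 to the group as a whole (0.1857 to each of 7 players), which exceeds 1, so the social optimum is full contribution: group total = 1.300 × 98 = 127.40.
Efficiency loss = 127.40 − 98 = 29.40.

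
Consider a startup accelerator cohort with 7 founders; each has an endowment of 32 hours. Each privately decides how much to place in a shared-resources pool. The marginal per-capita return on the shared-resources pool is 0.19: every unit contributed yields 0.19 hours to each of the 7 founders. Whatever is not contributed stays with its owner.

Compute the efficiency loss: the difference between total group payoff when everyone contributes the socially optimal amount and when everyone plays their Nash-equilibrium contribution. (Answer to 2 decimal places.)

73.92 hours

The private return per contributed unit is 0.19 < 1, so contributing 0 is dominant for every player. At the Nash equilibrium everyone keeps their 32, and the group total is 7 × 32 = 224.
Each contributed unit returns 1.330 to the group as a whole (0.19 to each of 7 players), which exceeds 1, so the social optimum is full contribution: group total = 1.330 × 224 = 297.92.
Efficiency loss = 297.92 − 224 = 73.92.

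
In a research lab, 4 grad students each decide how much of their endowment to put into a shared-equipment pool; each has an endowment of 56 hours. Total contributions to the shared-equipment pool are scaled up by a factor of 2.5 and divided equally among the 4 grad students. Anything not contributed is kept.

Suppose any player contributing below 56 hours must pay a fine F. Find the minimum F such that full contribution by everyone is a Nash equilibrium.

21.00 hours

Given the others contribute fully, the best deviation is to contribute 0 (any partial contribution still incurs the fine and gives up units whose private return 0.6250 is below 1).
Deviating from 56 to 0 saves 56 hours but forfeits the deviator's share of the drop in the shared-equipment pool: 2.5/4 × 56 = 35.00.
So the deviation gain is 56 − 35.00 = 21.00, and the fine must be at least 21.00 hours to wipe it out.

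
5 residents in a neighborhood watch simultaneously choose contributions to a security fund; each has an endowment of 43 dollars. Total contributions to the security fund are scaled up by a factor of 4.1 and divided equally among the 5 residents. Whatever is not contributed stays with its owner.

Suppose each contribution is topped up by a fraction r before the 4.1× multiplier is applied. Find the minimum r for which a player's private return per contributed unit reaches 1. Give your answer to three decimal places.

With matching at rate r, one contributed unit becomes (1 + r) in the security fund and returns 4.1 × (1 + r) / 5 to the contributor.
Setting this equal to 1: 1 + r = 5/4.1 = 1.2195.
So the minimum matching rate is r = 1.2195 − 1 = 0.220.

0.220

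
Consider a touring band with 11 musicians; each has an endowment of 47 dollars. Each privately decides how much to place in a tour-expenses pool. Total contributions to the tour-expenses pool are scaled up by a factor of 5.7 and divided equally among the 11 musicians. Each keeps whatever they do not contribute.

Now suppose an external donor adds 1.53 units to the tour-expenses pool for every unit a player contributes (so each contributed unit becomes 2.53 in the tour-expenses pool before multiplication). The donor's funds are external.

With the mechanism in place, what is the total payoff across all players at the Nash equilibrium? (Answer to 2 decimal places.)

With the mechanism, a contributed unit returns 5.7 × 2.53 / 11 = 1.3110 per unit of net cost to the contributor — now above 1 — so contributing fully is weakly dominant for every player.
At the Nash equilibrium everyone contributes 47. Group total payoff = 5.7 × 2.53 × 517 = 7455.66.

7455.66 dollars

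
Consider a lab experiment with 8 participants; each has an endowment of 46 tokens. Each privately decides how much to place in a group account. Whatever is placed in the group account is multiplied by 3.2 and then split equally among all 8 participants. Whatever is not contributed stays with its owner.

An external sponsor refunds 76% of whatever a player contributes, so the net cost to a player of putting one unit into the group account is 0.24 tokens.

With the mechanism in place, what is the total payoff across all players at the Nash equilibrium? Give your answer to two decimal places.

The effective private return per unit is now (3.2/8) / 0.24 = 1.6667 > 1, so every player's dominant strategy flips to full contribution.
At the Nash equilibrium everyone contributes 46. Group total payoff = 8 × (46 × 0.76 + 3.2 × 46) = 1457.28.

1457.28 tokens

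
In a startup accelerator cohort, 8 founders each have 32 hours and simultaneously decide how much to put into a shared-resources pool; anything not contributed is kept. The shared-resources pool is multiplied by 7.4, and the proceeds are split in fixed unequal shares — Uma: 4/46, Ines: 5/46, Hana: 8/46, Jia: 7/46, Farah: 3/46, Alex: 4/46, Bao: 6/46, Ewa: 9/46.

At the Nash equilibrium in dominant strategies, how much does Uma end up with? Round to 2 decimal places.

A player with share s gets back 7.4·s per unit contributed, so full contribution is dominant for anyone with s > 1/7.4 = 0.1351 and zero contribution is dominant for anyone below.
Hana, Jia and Ewa clear that bar, contributing 32 each; the remaining 5 contribute 0. Total contributed: 96.
Uma keeps 32 and receives 7.4 × 96 × 4/46 = 61.77 from the shared-resources pool, for a payoff of 93.77.

93.77 hours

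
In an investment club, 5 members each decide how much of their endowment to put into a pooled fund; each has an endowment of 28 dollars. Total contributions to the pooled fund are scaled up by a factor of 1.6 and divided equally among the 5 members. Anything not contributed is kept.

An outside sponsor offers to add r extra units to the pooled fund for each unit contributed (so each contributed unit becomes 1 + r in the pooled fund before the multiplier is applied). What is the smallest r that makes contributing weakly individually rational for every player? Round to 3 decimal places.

2.125

With matching at rate r, one contributed unit becomes (1 + r) in the pooled fund and returns 1.6 × (1 + r) / 5 to the contributor.
Setting this equal to 1: 1 + r = 5/1.6 = 3.1250.
So the minimum matching rate is r = 3.1250 − 1 = 2.125.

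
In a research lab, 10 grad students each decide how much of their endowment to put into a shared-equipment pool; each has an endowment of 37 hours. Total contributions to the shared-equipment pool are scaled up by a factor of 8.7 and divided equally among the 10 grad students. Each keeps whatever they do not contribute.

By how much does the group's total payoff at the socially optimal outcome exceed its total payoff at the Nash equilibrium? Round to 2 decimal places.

2849.00 hours

Each contributed unit returns 8.7/10 = 0.8700 to its contributor — below 1 — so contributing 0 is dominant for every player. At the Nash equilibrium everyone keeps their 37, and the group total is 10 × 37 = 370.
Each contributed unit returns 8.700 to the group as a whole (0.8700 to each of 10 players), which exceeds 1, so the social optimum is full contribution: group total = 8.700 × 370 = 3219.00.
Efficiency loss = 3219.00 − 370 = 2849.00.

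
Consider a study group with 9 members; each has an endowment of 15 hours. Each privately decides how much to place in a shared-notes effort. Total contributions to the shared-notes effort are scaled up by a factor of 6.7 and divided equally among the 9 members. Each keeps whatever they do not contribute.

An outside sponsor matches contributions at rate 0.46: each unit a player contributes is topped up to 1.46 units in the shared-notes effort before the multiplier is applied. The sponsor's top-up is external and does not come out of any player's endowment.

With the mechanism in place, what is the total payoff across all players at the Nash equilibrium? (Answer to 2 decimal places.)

1320.57 hours

Under the mechanism each unit contributed yields 6.7 × 1.46 / 9 = 1.0869 back to its contributor per unit of net cost, which exceeds 1, making full contribution the dominant choice for everyone.
At the Nash equilibrium everyone contributes 15. Group total payoff = 6.7 × 1.46 × 135 = 1320.57.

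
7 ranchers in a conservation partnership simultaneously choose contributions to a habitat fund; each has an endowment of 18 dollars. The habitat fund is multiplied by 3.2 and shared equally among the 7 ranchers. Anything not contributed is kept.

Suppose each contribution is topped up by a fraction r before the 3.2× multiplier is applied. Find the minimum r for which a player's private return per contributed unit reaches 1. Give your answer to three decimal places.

With matching at rate r, one contributed unit becomes (1 + r) in the habitat fund and returns 3.2 × (1 + r) / 7 to the contributor.
Setting this equal to 1: 1 + r = 7/3.2 = 2.1875.
So the minimum matching rate is r = 2.1875 − 1 = 1.188.

1.188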